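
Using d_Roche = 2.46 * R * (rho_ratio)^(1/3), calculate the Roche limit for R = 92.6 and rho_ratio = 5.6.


d_Roche = 2.46 * 92.6 * 5.6^(1/3) = 404.522

404.522


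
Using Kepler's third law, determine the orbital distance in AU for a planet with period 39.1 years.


a = P^(2/3) = 39.1^(2/3) = 11.52

11.52 AU


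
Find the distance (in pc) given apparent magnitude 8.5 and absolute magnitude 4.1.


d = 10^((m - M + 5)/5) = 10^((8.5 - 4.1 + 5)/5) = 75.8578

75.8578 pc


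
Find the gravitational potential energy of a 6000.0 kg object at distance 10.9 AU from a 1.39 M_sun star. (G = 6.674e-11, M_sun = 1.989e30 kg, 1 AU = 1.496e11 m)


M = 1.39 * 1.989e30 kg = 2.76471e+30 kg; r = 10.9 AU * 1.496e11 m/AU = 1.63064e+12 m. U = -GM*m/r = -(6.674e-11 * 2.76471e+30 * 6000.0) / 1.63064e+12 = -6.789e+11

-6.789e+11 J


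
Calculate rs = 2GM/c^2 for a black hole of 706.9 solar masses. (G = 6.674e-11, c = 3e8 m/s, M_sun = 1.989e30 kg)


M = 706.9 * 1.989e30 kg = 1.4060241e+33 kg. rs = 2GM/c^2 = 2 * 6.674e-11 * 1.4060241e+33 / (3e8)^2 = 2.085e+06

2.085e+06 m


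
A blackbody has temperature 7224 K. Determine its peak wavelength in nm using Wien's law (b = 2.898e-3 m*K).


lam_max = b / T = 2.898e-3 / 7224 = 4.012e-07 m = 401.1628 nm

401.1628 nm


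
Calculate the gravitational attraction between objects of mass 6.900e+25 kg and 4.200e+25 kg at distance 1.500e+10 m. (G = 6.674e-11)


F = G*m1*m2/r^2 = 6.674e-11 * 6.900e+25 * 4.200e+25 / (1.500e+10)^2 = 6.674e-11 * 2.898e+51 / 2.250e+20 = 8.596e+20

8.596e+20 N


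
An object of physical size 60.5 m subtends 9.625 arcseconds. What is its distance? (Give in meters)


D = size / theta_rad, theta_rad = 9.625 * pi/(180*3600) = 4.666e-05, D = 1.297e+06

1.297e+06 m


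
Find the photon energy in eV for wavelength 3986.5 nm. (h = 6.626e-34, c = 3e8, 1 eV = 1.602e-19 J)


E = hc/lambda = 6.626e-34 * 3e8 / 3.986e-06 = 4.986e-20 J = 0.3113 eV

0.3113 eV


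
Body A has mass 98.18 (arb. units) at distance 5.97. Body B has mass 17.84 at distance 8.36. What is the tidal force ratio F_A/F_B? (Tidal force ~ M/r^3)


Ratio = (M1/r1^3) / (M2/r2^3) = (98.18/5.97^3) / (17.84/8.36^3) = 15.1121

15.1121


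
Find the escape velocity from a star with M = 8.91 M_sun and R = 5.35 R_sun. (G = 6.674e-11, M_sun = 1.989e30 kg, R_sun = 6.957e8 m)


M = 8.91 * 1.989e30 kg = 1.772199e+31 kg; R = 5.35 * 6.957e8 m = 3.721995e+09 m. v_esc = sqrt(2GM/R) = sqrt(2 * 6.674e-11 * 1.772199e+31 / 3.721995e+09) = 797216.8142

797216.8142 m/s


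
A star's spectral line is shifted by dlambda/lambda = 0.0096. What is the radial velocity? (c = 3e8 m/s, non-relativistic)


v = (dlambda/lambda) * c = 0.0096 * 3e8 = 2.880e+06

2.880e+06 m/s


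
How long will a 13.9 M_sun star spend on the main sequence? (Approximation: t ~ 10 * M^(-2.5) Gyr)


t = 10 * M^(-2.5) = 10 * 13.9^(-2.5) = 0.0139

0.0139 Gyr


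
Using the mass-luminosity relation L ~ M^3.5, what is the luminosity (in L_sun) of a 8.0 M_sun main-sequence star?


L/L_sun = (M/M_sun)^3.5 = 8.0^3.5 = 1448.1547

1448.1547 L_sun


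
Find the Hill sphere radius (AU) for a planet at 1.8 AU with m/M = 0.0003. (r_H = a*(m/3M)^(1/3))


r_H = a * (m/3M)^(1/3) = 1.8 * (0.0003/3)^(1/3) = 0.0835

0.0835 AU


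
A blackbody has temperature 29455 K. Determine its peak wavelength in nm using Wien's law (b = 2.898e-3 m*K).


lam_max = b / T = 2.898e-3 / 29455 = 9.839e-08 m = 98.3874 nm

98.3874 nm


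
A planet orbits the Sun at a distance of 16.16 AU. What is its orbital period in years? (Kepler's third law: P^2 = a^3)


P = a^(3/2) = 16.16^1.5 = 64.9624

64.9624 years


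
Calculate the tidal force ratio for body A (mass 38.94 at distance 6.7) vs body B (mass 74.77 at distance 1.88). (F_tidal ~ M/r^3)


Ratio = (M1/r1^3) / (M2/r2^3) = (38.94/6.7^3) / (74.77/1.88^3) = 0.0115

0.0115


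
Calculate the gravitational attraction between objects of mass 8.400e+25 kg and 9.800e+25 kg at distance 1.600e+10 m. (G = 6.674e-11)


F = G*m1*m2/r^2 = 6.674e-11 * 8.400e+25 * 9.800e+25 / (1.600e+10)^2 = 6.674e-11 * 8.232e+51 / 2.560e+20 = 2.146e+21

2.146e+21 N


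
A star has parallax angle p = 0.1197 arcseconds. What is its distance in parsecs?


d = 1/p = 1/0.1197 = 8.3542

8.3542 pc


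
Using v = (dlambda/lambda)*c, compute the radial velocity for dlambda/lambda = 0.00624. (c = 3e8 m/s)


v = (dlambda/lambda) * c = 0.00624 * 3e8 = 1.872e+06

1.872e+06 m/s


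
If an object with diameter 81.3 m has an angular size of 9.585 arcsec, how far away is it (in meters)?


D = size / theta_rad, theta_rad = 9.585 * pi/(180*3600) = 4.647e-05, D = 1.750e+06

1.750e+06 m


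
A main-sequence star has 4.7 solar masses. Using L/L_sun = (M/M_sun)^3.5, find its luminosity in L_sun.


L/L_sun = (M/M_sun)^3.5 = 4.7^3.5 = 225.0829

225.0829 L_sun


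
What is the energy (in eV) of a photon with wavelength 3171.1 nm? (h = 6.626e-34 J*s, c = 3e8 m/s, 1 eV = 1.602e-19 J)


E = hc/lambda = 6.626e-34 * 3e8 / 3.171e-06 = 6.268e-20 J = 0.3913 eV

0.3913 eV


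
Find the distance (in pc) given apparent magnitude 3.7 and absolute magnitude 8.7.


d = 10^((m - M + 5)/5) = 10^((3.7 - 8.7 + 5)/5) = 1.0

1.0 pc


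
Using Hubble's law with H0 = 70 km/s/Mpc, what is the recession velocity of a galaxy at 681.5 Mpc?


v = H0 * d = 70 * 681.5 = 47705.0

47705.0 km/s


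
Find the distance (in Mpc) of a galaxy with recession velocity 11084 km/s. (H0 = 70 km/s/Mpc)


d = v / H0 = 11084 / 70 = 158.3429

158.3429 Mpc


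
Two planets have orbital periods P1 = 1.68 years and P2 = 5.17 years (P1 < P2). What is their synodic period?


1/P_syn = |1/P1 - 1/P2| = |1/1.68 - 1/5.17| => P_syn = 2.4887

2.4887 years


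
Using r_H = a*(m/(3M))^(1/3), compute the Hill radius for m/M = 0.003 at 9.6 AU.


r_H = a * (m/3M)^(1/3) = 9.6 * (0.003/3)^(1/3) = 0.96

0.96 AU


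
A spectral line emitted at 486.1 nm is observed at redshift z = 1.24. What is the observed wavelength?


lam_obs = lam_emit * (1 + z) = 486.1 * (1 + 1.24) = 1088.864

1088.864 nm


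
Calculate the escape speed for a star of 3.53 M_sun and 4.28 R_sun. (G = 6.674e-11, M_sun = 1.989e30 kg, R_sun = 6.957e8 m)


M = 3.53 * 1.989e30 kg = 7.02117e+30 kg; R = 4.28 * 6.957e8 m = 2.977596e+09 m. v_esc = sqrt(2GM/R) = sqrt(2 * 6.674e-11 * 7.02117e+30 / 2.977596e+09) = 561022.0839

561022.0839 m/s


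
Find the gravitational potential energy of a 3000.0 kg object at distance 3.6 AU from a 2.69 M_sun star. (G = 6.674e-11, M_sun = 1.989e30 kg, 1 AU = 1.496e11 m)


M = 2.69 * 1.989e30 kg = 5.35041e+30 kg; r = 3.6 AU * 1.496e11 m/AU = 5.3856e+11 m. U = -GM*m/r = -(6.674e-11 * 5.35041e+30 * 3000.0) / 5.3856e+11 = -1.989e+12

-1.989e+12 J


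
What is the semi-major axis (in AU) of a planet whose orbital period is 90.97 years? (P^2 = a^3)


a = P^(2/3) = 90.97^(2/3) = 20.227

20.227 AU


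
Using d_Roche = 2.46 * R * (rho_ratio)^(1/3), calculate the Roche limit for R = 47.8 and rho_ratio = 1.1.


d_Roche = 2.46 * 47.8 * 1.1^(1/3) = 121.3838

121.3838


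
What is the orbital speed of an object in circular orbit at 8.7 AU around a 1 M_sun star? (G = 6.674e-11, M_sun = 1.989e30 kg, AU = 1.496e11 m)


v = sqrt(GM/r) = sqrt(6.674e-11 * 1.989e+30 / 1.302e+12) = 10099.1557

10099.1557 m/s


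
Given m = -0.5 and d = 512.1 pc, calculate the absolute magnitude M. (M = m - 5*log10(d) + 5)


M = m - 5*log10(d) + 5 = -0.5 - 5*log10(512.1) + 5 = -9.0468

-9.0468


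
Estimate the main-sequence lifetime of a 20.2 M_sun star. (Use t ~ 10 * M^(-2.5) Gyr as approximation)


t = 10 * M^(-2.5) = 10 * 20.2^(-2.5) = 0.0055

0.0055 Gyr


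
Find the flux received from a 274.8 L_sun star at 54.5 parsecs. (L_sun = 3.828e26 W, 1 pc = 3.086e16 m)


F = L / (4*pi*d^2) = 1.052e+29 / (4*pi*(1.682e+18)^2) = 2.959e-09

2.959e-09 W/m^2


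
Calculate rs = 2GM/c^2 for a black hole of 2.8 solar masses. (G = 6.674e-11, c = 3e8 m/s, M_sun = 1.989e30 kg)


M = 2.8 * 1.989e30 kg = 5.5692e+30 kg. rs = 2GM/c^2 = 2 * 6.674e-11 * 5.5692e+30 / (3e8)^2 = 8259.7424

8259.7424 m


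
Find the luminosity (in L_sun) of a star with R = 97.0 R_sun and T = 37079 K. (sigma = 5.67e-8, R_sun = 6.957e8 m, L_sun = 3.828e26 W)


R = 97.0 * 6.957e8 m = 6.74829e+10 m. L = 4*pi*R^2*sigma*T^4 = 4*pi*(6.74829e+10)^2 * 5.67e-8 * 37079^4 = 6.133275172e+33 W. L/L_sun = 6.133275172e+33 / 3.828e26 = 1.602e+07

1.602e+07 L_sun


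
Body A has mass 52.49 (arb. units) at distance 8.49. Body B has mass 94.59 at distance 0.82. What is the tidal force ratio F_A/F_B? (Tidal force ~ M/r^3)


Ratio = (M1/r1^3) / (M2/r2^3) = (52.49/8.49^3) / (94.59/0.82^3) = 5.000e-04

5.000e-04


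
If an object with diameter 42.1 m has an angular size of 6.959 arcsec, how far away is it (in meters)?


D = size / theta_rad, theta_rad = 6.959 * pi/(180*3600) = 3.374e-05, D = 1.248e+06

1.248e+06 m


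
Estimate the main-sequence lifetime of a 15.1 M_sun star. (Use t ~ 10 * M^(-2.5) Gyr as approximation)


t = 10 * M^(-2.5) = 10 * 15.1^(-2.5) = 0.0113

0.0113 Gyr


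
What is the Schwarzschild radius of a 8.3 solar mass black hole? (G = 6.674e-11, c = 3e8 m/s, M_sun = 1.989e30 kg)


M = 8.3 * 1.989e30 kg = 1.65087e+31 kg. rs = 2GM/c^2 = 2 * 6.674e-11 * 1.65087e+31 / (3e8)^2 = 24484.2364

24484.2364 m


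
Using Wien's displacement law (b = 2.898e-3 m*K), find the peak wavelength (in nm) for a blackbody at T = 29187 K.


lam_max = b / T = 2.898e-3 / 29187 = 9.929e-08 m = 99.2908 nm

99.2908 nm


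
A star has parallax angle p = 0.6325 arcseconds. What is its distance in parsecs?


d = 1/p = 1/0.6325 = 1.581

1.581 pc


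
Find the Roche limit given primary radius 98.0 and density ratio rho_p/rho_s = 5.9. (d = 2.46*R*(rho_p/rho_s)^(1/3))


d_Roche = 2.46 * 98.0 * 5.9^(1/3) = 435.6241

435.6241


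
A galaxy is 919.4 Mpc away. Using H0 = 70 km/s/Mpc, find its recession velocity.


v = H0 * d = 70 * 919.4 = 64358.0

64358.0 km/s


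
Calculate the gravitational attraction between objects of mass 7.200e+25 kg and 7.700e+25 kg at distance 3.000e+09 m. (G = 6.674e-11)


F = G*m1*m2/r^2 = 6.674e-11 * 7.200e+25 * 7.700e+25 / (3.000e+09)^2 = 6.674e-11 * 5.544e+51 / 9.000e+18 = 4.111e+22

4.111e+22 N


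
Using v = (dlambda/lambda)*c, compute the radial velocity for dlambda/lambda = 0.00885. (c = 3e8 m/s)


v = (dlambda/lambda) * c = 0.00885 * 3e8 = 2.655e+06

2.655e+06 m/s


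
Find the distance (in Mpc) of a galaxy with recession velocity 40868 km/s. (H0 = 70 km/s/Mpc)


d = v / H0 = 40868 / 70 = 583.8286

583.8286 Mpc


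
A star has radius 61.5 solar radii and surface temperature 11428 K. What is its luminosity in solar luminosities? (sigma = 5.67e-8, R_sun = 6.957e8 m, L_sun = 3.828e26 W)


R = 61.5 * 6.957e8 m = 4.278555e+10 m. L = 4*pi*R^2*sigma*T^4 = 4*pi*(4.278555e+10)^2 * 5.67e-8 * 11428^4 = 2.224682754e+31 W. L/L_sun = 2.224682754e+31 / 3.828e26 = 58116.0594

58116.0594 L_sun


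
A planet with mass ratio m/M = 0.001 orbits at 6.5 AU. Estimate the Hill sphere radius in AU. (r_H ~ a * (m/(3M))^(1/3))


r_H = a * (m/3M)^(1/3) = 6.5 * (0.001/3)^(1/3) = 0.4507

0.4507 AU


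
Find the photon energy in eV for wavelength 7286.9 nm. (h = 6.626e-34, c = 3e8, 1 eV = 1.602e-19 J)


E = hc/lambda = 6.626e-34 * 3e8 / 7.287e-06 = 2.728e-20 J = 0.1703 eV

0.1703 eV


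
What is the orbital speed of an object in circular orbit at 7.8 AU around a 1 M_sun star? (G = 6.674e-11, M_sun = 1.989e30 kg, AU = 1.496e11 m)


v = sqrt(GM/r) = sqrt(6.674e-11 * 1.989e+30 / 1.167e+12) = 10665.8972

10665.8972 m/s


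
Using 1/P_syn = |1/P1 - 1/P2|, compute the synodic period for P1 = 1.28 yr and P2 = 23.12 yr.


1/P_syn = |1/P1 - 1/P2| = |1/1.28 - 1/23.12| => P_syn = 1.355

1.355 years


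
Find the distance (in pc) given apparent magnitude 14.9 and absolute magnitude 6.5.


d = 10^((m - M + 5)/5) = 10^((14.9 - 6.5 + 5)/5) = 478.6301

478.6301 pc


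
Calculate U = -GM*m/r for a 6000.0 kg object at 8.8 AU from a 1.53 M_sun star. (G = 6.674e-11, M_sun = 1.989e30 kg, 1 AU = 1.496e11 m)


M = 1.53 * 1.989e30 kg = 3.04317e+30 kg; r = 8.8 AU * 1.496e11 m/AU = 1.31648e+12 m. U = -GM*m/r = -(6.674e-11 * 3.04317e+30 * 6000.0) / 1.31648e+12 = -9.257e+11

-9.257e+11 J


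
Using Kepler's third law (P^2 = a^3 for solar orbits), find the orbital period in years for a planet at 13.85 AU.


P = a^(3/2) = 13.85^1.5 = 51.5436

51.5436 years


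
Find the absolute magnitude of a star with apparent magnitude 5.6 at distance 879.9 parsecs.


M = m - 5*log10(d) + 5 = 5.6 - 5*log10(879.9) + 5 = -4.1222

-4.1222


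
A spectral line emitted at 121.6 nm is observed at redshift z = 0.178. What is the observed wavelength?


lam_obs = lam_emit * (1 + z) = 121.6 * (1 + 0.178) = 143.2448

143.2448 nm


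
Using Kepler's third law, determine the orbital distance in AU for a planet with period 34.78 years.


a = P^(2/3) = 34.78^(2/3) = 10.655

10.655 AU


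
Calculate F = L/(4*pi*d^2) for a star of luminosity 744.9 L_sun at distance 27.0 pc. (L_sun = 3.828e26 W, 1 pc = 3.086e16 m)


F = L / (4*pi*d^2) = 2.851e+29 / (4*pi*(8.332e+17)^2) = 3.268e-08

3.268e-08 W/m^2


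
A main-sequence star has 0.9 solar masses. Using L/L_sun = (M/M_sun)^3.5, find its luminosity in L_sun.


L/L_sun = (M/M_sun)^3.5 = 0.9^3.5 = 0.6916

0.6916 L_sun


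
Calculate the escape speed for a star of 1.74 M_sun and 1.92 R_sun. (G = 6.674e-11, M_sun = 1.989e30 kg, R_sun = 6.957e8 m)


M = 1.74 * 1.989e30 kg = 3.46086e+30 kg; R = 1.92 * 6.957e8 m = 1.335744e+09 m. v_esc = sqrt(2GM/R) = sqrt(2 * 6.674e-11 * 3.46086e+30 / 1.335744e+09) = 588082.8286

588082.8286 m/s


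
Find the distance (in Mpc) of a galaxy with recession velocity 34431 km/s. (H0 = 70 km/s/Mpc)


d = v / H0 = 34431 / 70 = 491.8714

491.8714 Mpc


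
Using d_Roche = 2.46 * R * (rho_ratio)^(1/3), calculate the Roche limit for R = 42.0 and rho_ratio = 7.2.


d_Roche = 2.46 * 42.0 * 7.2^(1/3) = 199.5087

199.5087


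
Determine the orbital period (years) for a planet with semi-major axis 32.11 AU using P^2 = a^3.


P = a^(3/2) = 32.11^1.5 = 181.9535

181.9535 years


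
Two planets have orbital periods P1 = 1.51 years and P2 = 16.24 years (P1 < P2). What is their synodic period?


1/P_syn = |1/P1 - 1/P2| = |1/1.51 - 1/16.24| => P_syn = 1.6648

1.6648 years


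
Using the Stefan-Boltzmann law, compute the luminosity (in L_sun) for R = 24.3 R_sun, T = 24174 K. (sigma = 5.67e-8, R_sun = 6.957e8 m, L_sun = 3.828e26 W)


R = 24.3 * 6.957e8 m = 1.690551e+10 m. L = 4*pi*R^2*sigma*T^4 = 4*pi*(1.690551e+10)^2 * 5.67e-8 * 24174^4 = 6.954141894e+31 W. L/L_sun = 6.954141894e+31 / 3.828e26 = 181665.1488

181665.1488 L_sun


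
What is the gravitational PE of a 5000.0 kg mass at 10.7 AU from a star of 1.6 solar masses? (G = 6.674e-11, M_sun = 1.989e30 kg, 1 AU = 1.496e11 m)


M = 1.6 * 1.989e30 kg = 3.1824e+30 kg; r = 10.7 AU * 1.496e11 m/AU = 1.60072e+12 m. U = -GM*m/r = -(6.674e-11 * 3.1824e+30 * 5000.0) / 1.60072e+12 = -6.634e+11

-6.634e+11 J


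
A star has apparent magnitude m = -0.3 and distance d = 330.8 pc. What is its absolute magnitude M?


M = m - 5*log10(d) + 5 = -0.3 - 5*log10(330.8) + 5 = -7.8978

-7.8978


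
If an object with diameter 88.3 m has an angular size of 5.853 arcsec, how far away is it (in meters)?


D = size / theta_rad, theta_rad = 5.853 * pi/(180*3600) = 2.838e-05, D = 3.112e+06

3.112e+06 m


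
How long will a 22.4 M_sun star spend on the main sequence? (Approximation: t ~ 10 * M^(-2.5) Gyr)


t = 10 * M^(-2.5) = 10 * 22.4^(-2.5) = 0.0042

0.0042 Gyr


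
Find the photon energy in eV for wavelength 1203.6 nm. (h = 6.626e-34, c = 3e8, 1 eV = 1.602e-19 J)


E = hc/lambda = 6.626e-34 * 3e8 / 1.204e-06 = 1.652e-19 J = 1.0309 eV

1.0309 eV


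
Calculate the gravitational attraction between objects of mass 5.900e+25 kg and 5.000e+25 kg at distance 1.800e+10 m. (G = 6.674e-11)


F = G*m1*m2/r^2 = 6.674e-11 * 5.900e+25 * 5.000e+25 / (1.800e+10)^2 = 6.674e-11 * 2.950e+51 / 3.240e+20 = 6.077e+20

6.077e+20 N


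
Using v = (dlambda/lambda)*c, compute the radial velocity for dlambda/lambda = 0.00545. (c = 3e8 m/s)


v = (dlambda/lambda) * c = 0.00545 * 3e8 = 1.635e+06

1.635e+06 m/s


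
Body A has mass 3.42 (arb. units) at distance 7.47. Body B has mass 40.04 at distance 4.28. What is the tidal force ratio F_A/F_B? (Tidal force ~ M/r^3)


Ratio = (M1/r1^3) / (M2/r2^3) = (3.42/7.47^3) / (40.04/4.28^3) = 0.0161

0.0161


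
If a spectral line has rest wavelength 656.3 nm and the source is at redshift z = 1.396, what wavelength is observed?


lam_obs = lam_emit * (1 + z) = 656.3 * (1 + 1.396) = 1572.4948

1572.4948 nm


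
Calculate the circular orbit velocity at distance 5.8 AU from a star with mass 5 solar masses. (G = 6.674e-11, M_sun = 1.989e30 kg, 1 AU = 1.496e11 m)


v = sqrt(GM/r) = sqrt(6.674e-11 * 9.945e+30 / 8.677e+11) = 27657.6771

27657.6771 m/s


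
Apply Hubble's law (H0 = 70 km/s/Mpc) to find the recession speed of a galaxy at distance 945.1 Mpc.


v = H0 * d = 70 * 945.1 = 66157.0

66157.0 km/s


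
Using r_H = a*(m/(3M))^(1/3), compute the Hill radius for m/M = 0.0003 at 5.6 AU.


r_H = a * (m/3M)^(1/3) = 5.6 * (0.0003/3)^(1/3) = 0.2599

0.2599 AU


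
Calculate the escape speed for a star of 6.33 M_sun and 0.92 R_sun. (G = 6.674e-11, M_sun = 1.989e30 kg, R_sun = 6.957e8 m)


M = 6.33 * 1.989e30 kg = 1.259037e+31 kg; R = 0.92 * 6.957e8 m = 6.40044e+08 m. v_esc = sqrt(2GM/R) = sqrt(2 * 6.674e-11 * 1.259037e+31 / 6.40044e+08) = 1.620e+06

1.620e+06 m/s


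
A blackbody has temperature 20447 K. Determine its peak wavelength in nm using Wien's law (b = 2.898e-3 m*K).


lam_max = b / T = 2.898e-3 / 20447 = 1.417e-07 m = 141.7323 nm

141.7323 nm


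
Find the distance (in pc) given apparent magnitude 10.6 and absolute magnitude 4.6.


d = 10^((m - M + 5)/5) = 10^((10.6 - 4.6 + 5)/5) = 158.4893

158.4893 pc


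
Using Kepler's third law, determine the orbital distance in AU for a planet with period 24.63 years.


a = P^(2/3) = 24.63^(2/3) = 8.4653

8.4653 AU


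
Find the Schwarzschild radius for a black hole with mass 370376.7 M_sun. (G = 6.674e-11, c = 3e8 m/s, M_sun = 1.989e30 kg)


M = 370376.7 * 1.989e30 kg = 7.366792563e+35 kg. rs = 2GM/c^2 = 2 * 6.674e-11 * 7.366792563e+35 / (3e8)^2 = 1.093e+09

1.093e+09 m


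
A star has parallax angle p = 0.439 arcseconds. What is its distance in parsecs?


d = 1/p = 1/0.439 = 2.2779

2.2779 pc


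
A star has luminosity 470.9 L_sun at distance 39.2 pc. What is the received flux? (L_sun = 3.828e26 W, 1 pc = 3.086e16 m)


F = L / (4*pi*d^2) = 1.803e+29 / (4*pi*(1.210e+18)^2) = 9.802e-09

9.802e-09 W/m^2


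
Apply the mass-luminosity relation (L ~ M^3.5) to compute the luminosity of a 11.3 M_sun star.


L/L_sun = (M/M_sun)^3.5 = 11.3^3.5 = 4850.3665

4850.3665 L_sun


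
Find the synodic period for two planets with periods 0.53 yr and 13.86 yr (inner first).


1/P_syn = |1/P1 - 1/P2| = |1/0.53 - 1/13.86| => P_syn = 0.5511

0.5511 years


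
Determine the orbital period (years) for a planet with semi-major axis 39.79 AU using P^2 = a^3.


P = a^(3/2) = 39.79^1.5 = 250.9926

250.9926 years


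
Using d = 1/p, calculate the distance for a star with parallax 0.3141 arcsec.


d = 1/p = 1/0.3141 = 3.1837

3.1837 pc


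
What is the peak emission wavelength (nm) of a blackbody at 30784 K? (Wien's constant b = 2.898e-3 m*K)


lam_max = b / T = 2.898e-3 / 30784 = 9.414e-08 m = 94.1398 nm

94.1398 nm


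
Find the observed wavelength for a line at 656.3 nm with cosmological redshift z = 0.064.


lam_obs = lam_emit * (1 + z) = 656.3 * (1 + 0.064) = 698.3032

698.3032 nm


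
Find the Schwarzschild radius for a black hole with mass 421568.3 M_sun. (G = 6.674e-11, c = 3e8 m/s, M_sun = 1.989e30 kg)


M = 421568.3 * 1.989e30 kg = 8.384993487e+35 kg. rs = 2GM/c^2 = 2 * 6.674e-11 * 8.384993487e+35 / (3e8)^2 = 1.244e+09

1.244e+09 m


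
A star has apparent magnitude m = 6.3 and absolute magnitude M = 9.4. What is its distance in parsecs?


d = 10^((m - M + 5)/5) = 10^((6.3 - 9.4 + 5)/5) = 2.3988

2.3988 pc


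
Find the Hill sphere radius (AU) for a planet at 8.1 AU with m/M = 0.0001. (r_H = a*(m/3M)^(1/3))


r_H = a * (m/3M)^(1/3) = 8.1 * (0.0001/3)^(1/3) = 0.2607

0.2607 AU


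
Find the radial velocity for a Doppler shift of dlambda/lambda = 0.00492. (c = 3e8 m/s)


v = (dlambda/lambda) * c = 0.00492 * 3e8 = 1.476e+06

1.476e+06 m/s


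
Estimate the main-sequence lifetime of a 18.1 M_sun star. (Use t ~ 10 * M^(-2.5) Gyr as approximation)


t = 10 * M^(-2.5) = 10 * 18.1^(-2.5) = 0.0072

0.0072 Gyr


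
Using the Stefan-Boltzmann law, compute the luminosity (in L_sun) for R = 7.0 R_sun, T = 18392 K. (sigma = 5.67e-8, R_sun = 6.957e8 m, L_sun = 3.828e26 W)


R = 7.0 * 6.957e8 m = 4.8699e+09 m. L = 4*pi*R^2*sigma*T^4 = 4*pi*(4.8699e+09)^2 * 5.67e-8 * 18392^4 = 1.933520775e+30 W. L/L_sun = 1.933520775e+30 / 3.828e26 = 5050.9947

5050.9947 L_sun


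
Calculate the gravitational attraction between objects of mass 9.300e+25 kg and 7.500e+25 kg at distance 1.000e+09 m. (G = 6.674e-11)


F = G*m1*m2/r^2 = 6.674e-11 * 9.300e+25 * 7.500e+25 / (1.000e+09)^2 = 6.674e-11 * 6.975e+51 / 1.000e+18 = 4.655e+23

4.655e+23 N


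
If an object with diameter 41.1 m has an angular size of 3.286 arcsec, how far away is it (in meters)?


D = size / theta_rad, theta_rad = 3.286 * pi/(180*3600) = 1.593e-05, D = 2.580e+06

2.580e+06 m


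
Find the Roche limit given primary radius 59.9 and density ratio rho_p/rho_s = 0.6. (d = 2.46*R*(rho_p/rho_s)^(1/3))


d_Roche = 2.46 * 59.9 * 0.6^(1/3) = 124.2832

124.2832


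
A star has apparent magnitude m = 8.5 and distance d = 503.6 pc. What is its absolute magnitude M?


M = m - 5*log10(d) + 5 = 8.5 - 5*log10(503.6) + 5 = -0.0104

-0.0104


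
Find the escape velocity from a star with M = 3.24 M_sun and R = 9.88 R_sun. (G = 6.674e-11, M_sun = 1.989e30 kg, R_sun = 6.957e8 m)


M = 3.24 * 1.989e30 kg = 6.44436e+30 kg; R = 9.88 * 6.957e8 m = 6.873516e+09 m. v_esc = sqrt(2GM/R) = sqrt(2 * 6.674e-11 * 6.44436e+30 / 6.873516e+09) = 353759.8342

353759.8342 m/s


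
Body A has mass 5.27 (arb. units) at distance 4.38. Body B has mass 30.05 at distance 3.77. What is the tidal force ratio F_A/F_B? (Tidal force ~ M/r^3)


Ratio = (M1/r1^3) / (M2/r2^3) = (5.27/4.38^3) / (30.05/3.77^3) = 0.1118

0.1118


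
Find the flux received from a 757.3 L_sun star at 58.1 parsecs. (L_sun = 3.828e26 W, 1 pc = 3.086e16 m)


F = L / (4*pi*d^2) = 2.899e+29 / (4*pi*(1.793e+18)^2) = 7.176e-09

7.176e-09 W/m^2


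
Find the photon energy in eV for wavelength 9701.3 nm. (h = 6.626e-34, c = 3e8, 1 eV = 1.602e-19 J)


E = hc/lambda = 6.626e-34 * 3e8 / 9.701e-06 = 2.049e-20 J = 0.1279 eV

0.1279 eV


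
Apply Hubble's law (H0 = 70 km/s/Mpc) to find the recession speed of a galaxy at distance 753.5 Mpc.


v = H0 * d = 70 * 753.5 = 52745.0

52745.0 km/s


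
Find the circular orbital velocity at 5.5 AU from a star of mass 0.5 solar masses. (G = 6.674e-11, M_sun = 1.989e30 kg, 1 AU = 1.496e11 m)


v = sqrt(GM/r) = sqrt(6.674e-11 * 9.945e+29 / 8.228e+11) = 8981.4892

8981.4892 m/s


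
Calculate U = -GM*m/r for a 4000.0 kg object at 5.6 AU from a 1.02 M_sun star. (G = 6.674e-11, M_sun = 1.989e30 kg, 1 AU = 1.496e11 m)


M = 1.02 * 1.989e30 kg = 2.02878e+30 kg; r = 5.6 AU * 1.496e11 m/AU = 8.3776e+11 m. U = -GM*m/r = -(6.674e-11 * 2.02878e+30 * 4000.0) / 8.3776e+11 = -6.465e+11

-6.465e+11 J


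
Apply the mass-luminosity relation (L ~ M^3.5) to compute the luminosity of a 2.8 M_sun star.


L/L_sun = (M/M_sun)^3.5 = 2.8^3.5 = 36.7327

36.7327 L_sun


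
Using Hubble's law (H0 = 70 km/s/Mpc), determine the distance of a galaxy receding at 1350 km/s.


d = v / H0 = 1350 / 70 = 19.2857

19.2857 Mpc


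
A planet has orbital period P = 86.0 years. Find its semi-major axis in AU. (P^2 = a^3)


a = P^(2/3) = 86.0^(2/3) = 19.4834

19.4834 AU


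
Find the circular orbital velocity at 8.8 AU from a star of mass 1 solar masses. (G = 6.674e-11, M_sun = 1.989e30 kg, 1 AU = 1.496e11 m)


v = sqrt(GM/r) = sqrt(6.674e-11 * 1.989e+30 / 1.316e+12) = 10041.6102

10041.6102 m/s


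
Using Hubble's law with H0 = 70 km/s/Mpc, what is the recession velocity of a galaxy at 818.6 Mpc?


v = H0 * d = 70 * 818.6 = 57302.0

57302.0 km/s


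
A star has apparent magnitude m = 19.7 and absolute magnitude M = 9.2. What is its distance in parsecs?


d = 10^((m - M + 5)/5) = 10^((19.7 - 9.2 + 5)/5) = 1258.9254

1258.9254 pc


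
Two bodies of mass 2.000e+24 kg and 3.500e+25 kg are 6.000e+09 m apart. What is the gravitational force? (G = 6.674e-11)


F = G*m1*m2/r^2 = 6.674e-11 * 2.000e+24 * 3.500e+25 / (6.000e+09)^2 = 6.674e-11 * 7.000e+49 / 3.600e+19 = 1.298e+20

1.298e+20 N


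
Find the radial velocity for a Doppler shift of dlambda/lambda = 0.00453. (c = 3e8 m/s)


v = (dlambda/lambda) * c = 0.00453 * 3e8 = 1.359e+06

1.359e+06 m/s


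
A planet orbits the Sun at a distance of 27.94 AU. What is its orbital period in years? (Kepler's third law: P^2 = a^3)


P = a^(3/2) = 27.94^1.5 = 147.6861

147.6861 years


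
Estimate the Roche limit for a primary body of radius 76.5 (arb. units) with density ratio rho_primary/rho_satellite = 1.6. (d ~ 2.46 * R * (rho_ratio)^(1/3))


d_Roche = 2.46 * 76.5 * 1.6^(1/3) = 220.1084

220.1084


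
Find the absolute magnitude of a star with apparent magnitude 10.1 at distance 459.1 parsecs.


M = m - 5*log10(d) + 5 = 10.1 - 5*log10(459.1) + 5 = 1.7905

1.7905


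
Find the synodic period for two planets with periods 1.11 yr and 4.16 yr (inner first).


1/P_syn = |1/P1 - 1/P2| = |1/1.11 - 1/4.16| => P_syn = 1.514

1.514 years


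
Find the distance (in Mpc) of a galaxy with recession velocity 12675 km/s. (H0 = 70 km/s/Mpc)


d = v / H0 = 12675 / 70 = 181.0714

181.0714 Mpc


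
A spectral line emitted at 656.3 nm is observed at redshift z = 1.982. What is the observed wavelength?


lam_obs = lam_emit * (1 + z) = 656.3 * (1 + 1.982) = 1957.0866

1957.0866 nm


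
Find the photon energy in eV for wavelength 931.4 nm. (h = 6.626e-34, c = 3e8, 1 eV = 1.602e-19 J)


E = hc/lambda = 6.626e-34 * 3e8 / 9.314e-07 = 2.134e-19 J = 1.3322 eV

1.3322 eV


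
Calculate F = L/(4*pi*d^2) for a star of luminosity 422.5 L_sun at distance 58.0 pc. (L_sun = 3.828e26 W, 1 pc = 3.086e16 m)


F = L / (4*pi*d^2) = 1.617e+29 / (4*pi*(1.790e+18)^2) = 4.017e-09

4.017e-09 W/m^2


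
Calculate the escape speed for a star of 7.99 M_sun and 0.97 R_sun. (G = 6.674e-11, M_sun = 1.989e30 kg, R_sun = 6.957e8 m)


M = 7.99 * 1.989e30 kg = 1.589211e+31 kg; R = 0.97 * 6.957e8 m = 6.74829e+08 m. v_esc = sqrt(2GM/R) = sqrt(2 * 6.674e-11 * 1.589211e+31 / 6.74829e+08) = 1.773e+06

1.773e+06 m/s


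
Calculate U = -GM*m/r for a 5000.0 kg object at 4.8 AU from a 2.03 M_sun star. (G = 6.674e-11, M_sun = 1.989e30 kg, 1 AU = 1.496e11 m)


M = 2.03 * 1.989e30 kg = 4.03767e+30 kg; r = 4.8 AU * 1.496e11 m/AU = 7.1808e+11 m. U = -GM*m/r = -(6.674e-11 * 4.03767e+30 * 5000.0) / 7.1808e+11 = -1.876e+12

-1.876e+12 J


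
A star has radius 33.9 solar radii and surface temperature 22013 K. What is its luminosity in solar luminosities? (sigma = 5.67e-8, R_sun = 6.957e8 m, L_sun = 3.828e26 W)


R = 33.9 * 6.957e8 m = 2.358423e+10 m. L = 4*pi*R^2*sigma*T^4 = 4*pi*(2.358423e+10)^2 * 5.67e-8 * 22013^4 = 9.305790271e+31 W. L/L_sun = 9.305790271e+31 / 3.828e26 = 243097.9695

243097.9695 L_sun


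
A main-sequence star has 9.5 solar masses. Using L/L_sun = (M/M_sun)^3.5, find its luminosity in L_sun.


L/L_sun = (M/M_sun)^3.5 = 9.5^3.5 = 2642.6072

2642.6072 L_sun


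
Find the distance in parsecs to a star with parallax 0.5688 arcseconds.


d = 1/p = 1/0.5688 = 1.7581

1.7581 pc


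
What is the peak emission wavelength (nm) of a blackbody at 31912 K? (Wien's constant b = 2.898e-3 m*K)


lam_max = b / T = 2.898e-3 / 31912 = 9.081e-08 m = 90.8122 nm

90.8122 nm


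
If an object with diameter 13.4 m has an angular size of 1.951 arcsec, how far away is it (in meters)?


D = size / theta_rad, theta_rad = 1.951 * pi/(180*3600) = 9.459e-06, D = 1.417e+06

1.417e+06 m


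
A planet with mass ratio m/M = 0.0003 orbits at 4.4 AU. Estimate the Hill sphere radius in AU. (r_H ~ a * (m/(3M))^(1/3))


r_H = a * (m/3M)^(1/3) = 4.4 * (0.0003/3)^(1/3) = 0.2042

0.2042 AU


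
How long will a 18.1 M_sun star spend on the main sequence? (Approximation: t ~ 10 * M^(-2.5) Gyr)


t = 10 * M^(-2.5) = 10 * 18.1^(-2.5) = 0.0072

0.0072 Gyr


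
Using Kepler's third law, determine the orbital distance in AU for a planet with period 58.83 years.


a = P^(2/3) = 58.83^(2/3) = 15.1263

15.1263 AU


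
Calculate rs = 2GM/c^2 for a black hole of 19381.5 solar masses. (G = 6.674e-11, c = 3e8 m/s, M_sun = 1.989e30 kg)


M = 19381.5 * 1.989e30 kg = 3.85498035e+34 kg. rs = 2GM/c^2 = 2 * 6.674e-11 * 3.85498035e+34 / (3e8)^2 = 5.717e+07

5.717e+07 m


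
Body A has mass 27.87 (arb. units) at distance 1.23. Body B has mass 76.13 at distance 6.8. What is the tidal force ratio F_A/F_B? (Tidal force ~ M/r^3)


Ratio = (M1/r1^3) / (M2/r2^3) = (27.87/1.23^3) / (76.13/6.8^3) = 61.8575

61.8575


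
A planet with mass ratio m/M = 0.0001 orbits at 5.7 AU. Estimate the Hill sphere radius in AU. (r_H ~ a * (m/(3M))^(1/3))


r_H = a * (m/3M)^(1/3) = 5.7 * (0.0001/3)^(1/3) = 0.1834

0.1834 AU


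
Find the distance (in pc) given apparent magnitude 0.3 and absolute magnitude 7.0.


d = 10^((m - M + 5)/5) = 10^((0.3 - 7.0 + 5)/5) = 0.4571

0.4571 pc


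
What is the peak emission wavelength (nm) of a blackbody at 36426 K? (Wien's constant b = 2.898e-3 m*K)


lam_max = b / T = 2.898e-3 / 36426 = 7.956e-08 m = 79.5586 nm

79.5586 nm


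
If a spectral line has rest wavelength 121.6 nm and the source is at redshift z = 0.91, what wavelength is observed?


lam_obs = lam_emit * (1 + z) = 121.6 * (1 + 0.91) = 232.256

232.256 nm


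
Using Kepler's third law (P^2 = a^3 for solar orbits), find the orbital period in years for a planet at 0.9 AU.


P = a^(3/2) = 0.9^1.5 = 0.8538

0.8538 years


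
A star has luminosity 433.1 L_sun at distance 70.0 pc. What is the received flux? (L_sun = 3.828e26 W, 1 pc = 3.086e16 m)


F = L / (4*pi*d^2) = 1.658e+29 / (4*pi*(2.160e+18)^2) = 2.827e-09

2.827e-09 W/m^2


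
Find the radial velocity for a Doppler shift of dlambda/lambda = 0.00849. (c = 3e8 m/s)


v = (dlambda/lambda) * c = 0.00849 * 3e8 = 2.547e+06

2.547e+06 m/s


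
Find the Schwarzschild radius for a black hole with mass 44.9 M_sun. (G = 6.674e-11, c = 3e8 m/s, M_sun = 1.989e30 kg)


M = 44.9 * 1.989e30 kg = 8.93061e+31 kg. rs = 2GM/c^2 = 2 * 6.674e-11 * 8.93061e+31 / (3e8)^2 = 132450.8692

132450.8692 m


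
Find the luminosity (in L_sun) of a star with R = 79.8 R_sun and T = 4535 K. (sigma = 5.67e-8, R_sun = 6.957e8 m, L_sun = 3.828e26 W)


R = 79.8 * 6.957e8 m = 5.551686e+10 m. L = 4*pi*R^2*sigma*T^4 = 4*pi*(5.551686e+10)^2 * 5.67e-8 * 4535^4 = 9.288634582e+29 W. L/L_sun = 9.288634582e+29 / 3.828e26 = 2426.4981

2426.4981 L_sun


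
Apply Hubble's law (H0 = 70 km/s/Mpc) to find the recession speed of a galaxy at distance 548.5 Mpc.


v = H0 * d = 70 * 548.5 = 38395.0

38395.0 km/s


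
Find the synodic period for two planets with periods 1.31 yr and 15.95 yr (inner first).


1/P_syn = |1/P1 - 1/P2| = |1/1.31 - 1/15.95| => P_syn = 1.4272

1.4272 years


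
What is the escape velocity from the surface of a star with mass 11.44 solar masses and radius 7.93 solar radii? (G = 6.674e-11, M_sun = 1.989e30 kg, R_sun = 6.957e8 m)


M = 11.44 * 1.989e30 kg = 2.275416e+31 kg; R = 7.93 * 6.957e8 m = 5.516901e+09 m. v_esc = sqrt(2GM/R) = sqrt(2 * 6.674e-11 * 2.275416e+31 / 5.516901e+09) = 741977.7933

741977.7933 m/s


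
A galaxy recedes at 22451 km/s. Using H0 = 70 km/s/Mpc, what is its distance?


d = v / H0 = 22451 / 70 = 320.7286

320.7286 Mpc


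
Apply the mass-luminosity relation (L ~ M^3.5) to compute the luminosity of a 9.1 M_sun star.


L/L_sun = (M/M_sun)^3.5 = 9.1^3.5 = 2273.2378

2273.2378 L_sun


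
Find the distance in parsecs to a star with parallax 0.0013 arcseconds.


d = 1/p = 1/0.0013 = 769.2308

769.2308 pc


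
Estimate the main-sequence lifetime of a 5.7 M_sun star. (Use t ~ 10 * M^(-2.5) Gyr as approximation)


t = 10 * M^(-2.5) = 10 * 5.7^(-2.5) = 0.1289

0.1289 Gyr


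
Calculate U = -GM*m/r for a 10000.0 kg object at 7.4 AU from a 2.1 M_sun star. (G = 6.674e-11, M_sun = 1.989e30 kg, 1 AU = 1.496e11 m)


M = 2.1 * 1.989e30 kg = 4.1769e+30 kg; r = 7.4 AU * 1.496e11 m/AU = 1.10704e+12 m. U = -GM*m/r = -(6.674e-11 * 4.1769e+30 * 10000.0) / 1.10704e+12 = -2.518e+12

-2.518e+12 J


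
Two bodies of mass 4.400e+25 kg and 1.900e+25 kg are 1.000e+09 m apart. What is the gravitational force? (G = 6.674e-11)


F = G*m1*m2/r^2 = 6.674e-11 * 4.400e+25 * 1.900e+25 / (1.000e+09)^2 = 6.674e-11 * 8.360e+50 / 1.000e+18 = 5.579e+22

5.579e+22 N


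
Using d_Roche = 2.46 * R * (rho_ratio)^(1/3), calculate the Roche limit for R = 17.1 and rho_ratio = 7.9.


d_Roche = 2.46 * 17.1 * 7.9^(1/3) = 83.78

83.78


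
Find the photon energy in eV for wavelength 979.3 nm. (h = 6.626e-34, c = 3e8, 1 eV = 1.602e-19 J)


E = hc/lambda = 6.626e-34 * 3e8 / 9.793e-07 = 2.030e-19 J = 1.2671 eV

1.2671 eV


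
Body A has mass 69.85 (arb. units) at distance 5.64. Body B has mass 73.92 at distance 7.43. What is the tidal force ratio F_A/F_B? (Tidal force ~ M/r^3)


Ratio = (M1/r1^3) / (M2/r2^3) = (69.85/5.64^3) / (73.92/7.43^3) = 2.1604

2.1604


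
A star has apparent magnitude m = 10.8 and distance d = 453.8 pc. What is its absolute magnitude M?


M = m - 5*log10(d) + 5 = 10.8 - 5*log10(453.8) + 5 = 2.5157

2.5157


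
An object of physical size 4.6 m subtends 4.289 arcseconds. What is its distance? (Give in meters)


D = size / theta_rad, theta_rad = 4.289 * pi/(180*3600) = 2.079e-05, D = 221221.2891

221221.2891 m


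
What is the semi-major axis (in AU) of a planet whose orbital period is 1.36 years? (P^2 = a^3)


a = P^(2/3) = 1.36^(2/3) = 1.2275

1.2275 AU


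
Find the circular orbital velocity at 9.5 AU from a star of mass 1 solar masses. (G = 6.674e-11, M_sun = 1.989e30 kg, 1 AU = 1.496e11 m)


v = sqrt(GM/r) = sqrt(6.674e-11 * 1.989e+30 / 1.421e+12) = 9664.578

9664.578 m/s


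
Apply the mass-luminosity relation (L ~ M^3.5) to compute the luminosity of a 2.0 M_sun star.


L/L_sun = (M/M_sun)^3.5 = 2.0^3.5 = 11.3137

11.3137 L_sun


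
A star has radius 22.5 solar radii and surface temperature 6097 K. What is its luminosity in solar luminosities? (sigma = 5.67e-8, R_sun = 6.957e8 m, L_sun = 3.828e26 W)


R = 22.5 * 6.957e8 m = 1.565325e+10 m. L = 4*pi*R^2*sigma*T^4 = 4*pi*(1.565325e+10)^2 * 5.67e-8 * 6097^4 = 2.4124968e+29 W. L/L_sun = 2.4124968e+29 / 3.828e26 = 630.2238

630.2238 L_sun


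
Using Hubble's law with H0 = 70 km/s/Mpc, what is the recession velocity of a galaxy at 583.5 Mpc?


v = H0 * d = 70 * 583.5 = 40845.0

40845.0 km/s


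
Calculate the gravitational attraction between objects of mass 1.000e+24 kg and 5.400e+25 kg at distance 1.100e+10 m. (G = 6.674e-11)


F = G*m1*m2/r^2 = 6.674e-11 * 1.000e+24 * 5.400e+25 / (1.100e+10)^2 = 6.674e-11 * 5.400e+49 / 1.210e+20 = 2.978e+19

2.978e+19 N


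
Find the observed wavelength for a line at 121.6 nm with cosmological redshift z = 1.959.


lam_obs = lam_emit * (1 + z) = 121.6 * (1 + 1.959) = 359.8144

359.8144 nm


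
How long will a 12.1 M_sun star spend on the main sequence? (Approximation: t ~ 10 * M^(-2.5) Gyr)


t = 10 * M^(-2.5) = 10 * 12.1^(-2.5) = 0.0196

0.0196 Gyr


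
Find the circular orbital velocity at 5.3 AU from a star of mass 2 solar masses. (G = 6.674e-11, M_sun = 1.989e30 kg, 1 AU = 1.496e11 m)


v = sqrt(GM/r) = sqrt(6.674e-11 * 3.978e+30 / 7.929e+11) = 18298.7641

18298.7641 m/s


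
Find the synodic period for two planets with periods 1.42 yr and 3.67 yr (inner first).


1/P_syn = |1/P1 - 1/P2| = |1/1.42 - 1/3.67| => P_syn = 2.3162

2.3162 years


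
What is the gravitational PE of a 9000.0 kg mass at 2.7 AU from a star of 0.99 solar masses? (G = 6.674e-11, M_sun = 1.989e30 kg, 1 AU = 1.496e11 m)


M = 0.99 * 1.989e30 kg = 1.96911e+30 kg; r = 2.7 AU * 1.496e11 m/AU = 4.0392e+11 m. U = -GM*m/r = -(6.674e-11 * 1.96911e+30 * 9000.0) / 4.0392e+11 = -2.928e+12

-2.928e+12 J


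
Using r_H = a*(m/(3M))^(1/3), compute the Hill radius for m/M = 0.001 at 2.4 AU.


r_H = a * (m/3M)^(1/3) = 2.4 * (0.001/3)^(1/3) = 0.1664

0.1664 AU


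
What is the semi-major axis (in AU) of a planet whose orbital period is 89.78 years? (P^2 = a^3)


a = P^(2/3) = 89.78^(2/3) = 20.0502

20.0502 AU


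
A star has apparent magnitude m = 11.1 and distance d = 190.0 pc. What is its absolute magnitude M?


M = m - 5*log10(d) + 5 = 11.1 - 5*log10(190.0) + 5 = 4.7062

4.7062


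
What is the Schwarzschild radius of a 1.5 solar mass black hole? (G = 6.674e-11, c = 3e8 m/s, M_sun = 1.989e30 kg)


M = 1.5 * 1.989e30 kg = 2.9835e+30 kg. rs = 2GM/c^2 = 2 * 6.674e-11 * 2.9835e+30 / (3e8)^2 = 4424.862

4424.862 m


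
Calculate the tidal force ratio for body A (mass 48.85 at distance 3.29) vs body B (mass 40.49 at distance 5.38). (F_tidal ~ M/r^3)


Ratio = (M1/r1^3) / (M2/r2^3) = (48.85/3.29^3) / (40.49/5.38^3) = 5.2756

5.2756


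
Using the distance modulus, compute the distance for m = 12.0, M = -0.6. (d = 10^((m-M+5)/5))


d = 10^((m - M + 5)/5) = 10^((12.0 - -0.6 + 5)/5) = 3311.3112

3311.3112 pc


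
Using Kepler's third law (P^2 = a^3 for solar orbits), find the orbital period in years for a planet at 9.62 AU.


P = a^(3/2) = 9.62^1.5 = 29.8375

29.8375 years


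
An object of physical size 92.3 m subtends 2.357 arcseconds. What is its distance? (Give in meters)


D = size / theta_rad, theta_rad = 2.357 * pi/(180*3600) = 1.143e-05, D = 8.077e+06

8.077e+06 m


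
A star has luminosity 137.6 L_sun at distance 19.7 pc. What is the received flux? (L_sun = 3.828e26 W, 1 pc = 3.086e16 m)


F = L / (4*pi*d^2) = 5.267e+28 / (4*pi*(6.079e+17)^2) = 1.134e-08

1.134e-08 W/m^2


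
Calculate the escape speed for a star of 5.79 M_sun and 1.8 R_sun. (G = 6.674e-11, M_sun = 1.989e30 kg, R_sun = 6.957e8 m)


M = 5.79 * 1.989e30 kg = 1.151631e+31 kg; R = 1.8 * 6.957e8 m = 1.25226e+09 m. v_esc = sqrt(2GM/R) = sqrt(2 * 6.674e-11 * 1.151631e+31 / 1.25226e+09) = 1.108e+06

1.108e+06 m/s


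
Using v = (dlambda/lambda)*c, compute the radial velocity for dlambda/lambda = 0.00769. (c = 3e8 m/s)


v = (dlambda/lambda) * c = 0.00769 * 3e8 = 2.307e+06

2.307e+06 m/s


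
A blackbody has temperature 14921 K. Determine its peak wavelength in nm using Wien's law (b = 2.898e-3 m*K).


lam_max = b / T = 2.898e-3 / 14921 = 1.942e-07 m = 194.2229 nm

194.2229 nm


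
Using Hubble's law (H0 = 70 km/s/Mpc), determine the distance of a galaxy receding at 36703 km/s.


d = v / H0 = 36703 / 70 = 524.3286

524.3286 Mpc


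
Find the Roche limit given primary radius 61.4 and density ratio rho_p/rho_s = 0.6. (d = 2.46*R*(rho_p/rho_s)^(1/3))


d_Roche = 2.46 * 61.4 * 0.6^(1/3) = 127.3954

127.3954


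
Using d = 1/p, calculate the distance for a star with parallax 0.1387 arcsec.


d = 1/p = 1/0.1387 = 7.2098

7.2098 pc
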